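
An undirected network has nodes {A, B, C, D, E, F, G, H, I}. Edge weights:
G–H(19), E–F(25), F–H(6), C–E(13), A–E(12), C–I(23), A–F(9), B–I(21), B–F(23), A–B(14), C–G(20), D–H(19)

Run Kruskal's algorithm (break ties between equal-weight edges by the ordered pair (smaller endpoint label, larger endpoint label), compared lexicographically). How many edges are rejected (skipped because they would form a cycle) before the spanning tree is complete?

1

Kruskal's algorithm — process edges by increasing weight (ties by edge label):
F–H (6): add — endpoints in different components.
A–F (9): add — endpoints in different components.
A–E (12): add — endpoints in different components.
C–E (13): add — endpoints in different components.
A–B (14): add — endpoints in different components.
D–H (19): add — endpoints in different components.
G–H (19): add — endpoints in different components.
C–G (20): skip — C and G already connected.
B–I (21): add — endpoints in different components.
Edges rejected before the tree was complete: 1.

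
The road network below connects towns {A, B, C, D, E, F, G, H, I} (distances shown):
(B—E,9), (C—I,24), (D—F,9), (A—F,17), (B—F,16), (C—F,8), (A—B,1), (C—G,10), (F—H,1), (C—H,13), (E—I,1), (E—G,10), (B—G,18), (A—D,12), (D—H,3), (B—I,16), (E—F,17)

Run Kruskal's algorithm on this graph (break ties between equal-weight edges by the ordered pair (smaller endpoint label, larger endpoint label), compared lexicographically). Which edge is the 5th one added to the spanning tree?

C-F

Sort edges by weight, then run Kruskal:
A—B (1): add — endpoints in different components.
E—I (1): add — endpoints in different components.
F—H (1): add — endpoints in different components.
D—H (3): add — endpoints in different components.
C—F (8): add — endpoints in different components.
B—E (9): add — endpoints in different components.
D—F (9): skip — D and F already connected.
C—G (10): add — endpoints in different components.
E—G (10): add — endpoints in different components.
The 5th edge added is C—F.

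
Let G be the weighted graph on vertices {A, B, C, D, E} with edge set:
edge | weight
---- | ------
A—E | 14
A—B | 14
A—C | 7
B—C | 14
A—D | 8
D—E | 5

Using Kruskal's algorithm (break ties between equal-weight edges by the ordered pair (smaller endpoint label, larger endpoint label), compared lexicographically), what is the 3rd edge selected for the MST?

Sort edges by weight, then run Kruskal:
D—E (5): add — endpoints in different components.
A—C (7): add — endpoints in different components.
A—D (8): add — endpoints in different components.
A—B (14): add — endpoints in different components.
The 3rd edge added is A—D.

A-D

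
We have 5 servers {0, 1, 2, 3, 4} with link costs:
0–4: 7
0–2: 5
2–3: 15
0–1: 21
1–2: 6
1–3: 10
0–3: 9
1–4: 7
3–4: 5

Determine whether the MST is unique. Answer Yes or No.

No

Kruskal's algorithm — process edges by increasing weight (ties by edge label):
0–2 (5): add. Components now {0,2} {1} {3} {4}
3–4 (5): add. Components now {0,2} {1} {3,4}
1–2 (6): add. Components now {0,1,2} {3,4}
0–4 (7): add. Components now {0,1,2,3,4}
Non-tree edge 1–4 has weight 7, equal to the heaviest edge on its tree cycle — swapping gives another MST of the same weight. Not unique.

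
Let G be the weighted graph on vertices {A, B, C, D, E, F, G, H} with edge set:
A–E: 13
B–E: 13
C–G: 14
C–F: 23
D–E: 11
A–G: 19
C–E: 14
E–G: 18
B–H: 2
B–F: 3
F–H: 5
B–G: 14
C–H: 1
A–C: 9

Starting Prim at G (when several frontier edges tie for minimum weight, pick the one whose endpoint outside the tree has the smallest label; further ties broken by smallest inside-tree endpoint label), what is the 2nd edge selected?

B-H

Prim, starting at G.
Step 1: cheapest edge leaving the tree is B–G (14); add B.
Step 2: cheapest edge leaving the tree is B–H (2); add H.
Step 3: cheapest edge leaving the tree is C–H (1); add C.
Step 4: cheapest edge leaving the tree is B–F (3); add F.
Step 5: cheapest edge leaving the tree is A–C (9); add A.
Step 6: cheapest edge leaving the tree is A–E (13); add E.
Step 7: cheapest edge leaving the tree is D–E (11); add D.
The 2nd edge added is B–H.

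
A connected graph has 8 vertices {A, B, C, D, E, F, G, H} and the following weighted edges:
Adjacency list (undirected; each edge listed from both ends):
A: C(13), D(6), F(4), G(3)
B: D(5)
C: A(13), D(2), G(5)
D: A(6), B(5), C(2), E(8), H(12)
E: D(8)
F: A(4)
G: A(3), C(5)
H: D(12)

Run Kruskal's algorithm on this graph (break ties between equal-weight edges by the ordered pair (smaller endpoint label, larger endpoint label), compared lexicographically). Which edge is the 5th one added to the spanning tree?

C-G

Sort edges by weight, then run Kruskal:
C–D (2): add — endpoints in different components.
A–G (3): add — endpoints in different components.
A–F (4): add — endpoints in different components.
B–D (5): add — endpoints in different components.
C–G (5): add — endpoints in different components.
A–D (6): skip — A and D already connected.
D–E (8): add — endpoints in different components.
D–H (12): add — endpoints in different components.
The 5th edge added is C–G.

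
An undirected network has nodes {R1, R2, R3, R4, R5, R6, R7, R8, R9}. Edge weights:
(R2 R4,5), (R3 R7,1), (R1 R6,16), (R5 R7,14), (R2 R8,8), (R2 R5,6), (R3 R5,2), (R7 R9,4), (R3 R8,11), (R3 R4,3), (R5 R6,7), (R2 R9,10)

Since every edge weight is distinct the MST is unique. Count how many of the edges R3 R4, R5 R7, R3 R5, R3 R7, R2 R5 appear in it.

Kruskal: consider edges lightest-first.
R3 R7 (1): add — endpoints in different components.
R3 R5 (2): add — endpoints in different components.
R3 R4 (3): add — endpoints in different components.
R7 R9 (4): add — endpoints in different components.
R2 R4 (5): add — endpoints in different components.
R2 R5 (6): skip — R2 and R5 already connected.
R5 R6 (7): add — endpoints in different components.
R2 R8 (8): add — endpoints in different components.
R2 R9 (10): skip — R2 and R9 already connected.
R3 R8 (11): skip — R8 and R3 already connected.
R5 R7 (14): skip — R5 and R7 already connected.
R1 R6 (16): add — endpoints in different components.
MST edge set: {R3 R7, R3 R5, R3 R4, R7 R9, R2 R4, R5 R6, R2 R8, R1 R6}.
Of the listed edges, {R3 R4, R3 R5, R3 R7} are in the MST → 3.

3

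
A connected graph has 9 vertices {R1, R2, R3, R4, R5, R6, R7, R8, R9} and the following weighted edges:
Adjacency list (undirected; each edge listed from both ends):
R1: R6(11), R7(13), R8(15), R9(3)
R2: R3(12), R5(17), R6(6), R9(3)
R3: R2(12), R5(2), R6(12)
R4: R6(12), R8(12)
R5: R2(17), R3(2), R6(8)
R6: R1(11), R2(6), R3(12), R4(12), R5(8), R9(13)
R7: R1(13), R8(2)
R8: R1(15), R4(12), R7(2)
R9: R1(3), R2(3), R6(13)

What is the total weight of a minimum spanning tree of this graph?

48

Sort edges by weight, then run Kruskal:
R3 R5 (2): add — endpoints in different components.
R7 R8 (2): add — endpoints in different components.
R1 R9 (3): add — endpoints in different components.
R2 R9 (3): add — endpoints in different components.
R2 R6 (6): add — endpoints in different components.
R5 R6 (8): add — endpoints in different components.
R1 R6 (11): skip — R1 and R6 already connected.
R2 R3 (12): skip — R3 and R2 already connected.
R3 R6 (12): skip — R3 and R6 already connected.
R4 R6 (12): add — endpoints in different components.
R4 R8 (12): add — endpoints in different components.
MST edges: R3 R5, R7 R8, R1 R9, R2 R9, R2 R6, R5 R6, R4 R6, R4 R8; total weight 2+2+3+3+6+8+12+12 = 48.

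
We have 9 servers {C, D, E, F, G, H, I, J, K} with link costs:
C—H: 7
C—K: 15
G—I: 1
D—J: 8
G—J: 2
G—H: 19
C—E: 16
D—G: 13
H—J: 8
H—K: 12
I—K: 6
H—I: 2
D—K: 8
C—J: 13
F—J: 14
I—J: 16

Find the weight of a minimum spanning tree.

56

Prim's algorithm from F:
Step 1: cheapest edge leaving the tree is F—J (14); add J.
Step 2: cheapest edge leaving the tree is G—J (2); add G.
Step 3: cheapest edge leaving the tree is G—I (1); add I.
Step 4: cheapest edge leaving the tree is H—I (2); add H.
Step 5: cheapest edge leaving the tree is I—K (6); add K.
Step 6: cheapest edge leaving the tree is C—H (7); add C.
Step 7: cheapest edge leaving the tree is D—J (8); add D.
Step 8: cheapest edge leaving the tree is C—E (16); add E.
MST edges: F—J, G—J, G—I, H—I, I—K, C—H, D—J, C—E; total weight 14+2+1+2+6+7+8+16 = 56.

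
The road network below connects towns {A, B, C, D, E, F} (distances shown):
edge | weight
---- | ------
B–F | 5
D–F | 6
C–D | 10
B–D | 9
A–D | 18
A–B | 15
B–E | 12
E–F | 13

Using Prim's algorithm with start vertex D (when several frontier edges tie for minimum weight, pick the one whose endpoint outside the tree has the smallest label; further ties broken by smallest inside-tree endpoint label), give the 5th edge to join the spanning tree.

Prim, starting at D.
Step 1: cheapest edge leaving the tree is D–F (6); add F.
Step 2: cheapest edge leaving the tree is B–F (5); add B.
Step 3: cheapest edge leaving the tree is C–D (10); add C.
Step 4: cheapest edge leaving the tree is B–E (12); add E.
Step 5: cheapest edge leaving the tree is A–B (15); add A.
The 5th edge added is A–B.

A-B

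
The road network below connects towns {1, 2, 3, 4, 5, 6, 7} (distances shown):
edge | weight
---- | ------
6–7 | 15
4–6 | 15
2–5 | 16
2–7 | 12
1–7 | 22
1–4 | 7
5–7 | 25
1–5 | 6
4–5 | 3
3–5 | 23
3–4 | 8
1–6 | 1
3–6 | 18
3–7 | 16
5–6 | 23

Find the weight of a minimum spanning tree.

45

Kruskal: consider edges lightest-first.
1–6 (1): add — endpoints in different components.
4–5 (3): add — endpoints in different components.
1–5 (6): add — endpoints in different components.
1–4 (7): skip — 1 and 4 already connected.
3–4 (8): add — endpoints in different components.
2–7 (12): add — endpoints in different components.
4–6 (15): skip — 4 and 6 already connected.
6–7 (15): add — endpoints in different components.
MST edges: 1–6, 4–5, 1–5, 3–4, 2–7, 6–7; total weight 1+3+6+8+12+15 = 45.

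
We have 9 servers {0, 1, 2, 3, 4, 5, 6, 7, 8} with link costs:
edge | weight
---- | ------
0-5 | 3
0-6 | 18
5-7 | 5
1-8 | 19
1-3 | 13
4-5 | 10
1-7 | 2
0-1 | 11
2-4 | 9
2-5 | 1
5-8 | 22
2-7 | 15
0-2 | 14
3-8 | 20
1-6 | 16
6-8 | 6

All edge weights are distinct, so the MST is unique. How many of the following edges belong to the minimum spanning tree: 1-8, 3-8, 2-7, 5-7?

1

Kruskal's algorithm — process edges by increasing weight (ties by edge label):
2-5 (1): add — endpoints in different components.
1-7 (2): add — endpoints in different components.
0-5 (3): add — endpoints in different components.
5-7 (5): add — endpoints in different components.
6-8 (6): add — endpoints in different components.
2-4 (9): add — endpoints in different components.
4-5 (10): skip — 4 and 5 already connected.
0-1 (11): skip — 0 and 1 already connected.
1-3 (13): add — endpoints in different components.
0-2 (14): skip — 0 and 2 already connected.
2-7 (15): skip — 2 and 7 already connected.
1-6 (16): add — endpoints in different components.
MST edge set: {2-5, 1-7, 0-5, 5-7, 6-8, 2-4, 1-3, 1-6}.
Of the listed edges, {5-7} are in the MST → 1.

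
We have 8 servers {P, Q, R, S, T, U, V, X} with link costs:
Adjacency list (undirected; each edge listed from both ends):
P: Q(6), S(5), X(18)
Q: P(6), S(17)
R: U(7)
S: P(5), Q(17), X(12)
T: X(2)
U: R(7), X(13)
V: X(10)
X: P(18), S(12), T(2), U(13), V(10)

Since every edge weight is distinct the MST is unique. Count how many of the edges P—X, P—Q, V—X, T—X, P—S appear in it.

Sort edges by weight, then run Kruskal:
T—X (2): add — endpoints in different components.
P—S (5): add — endpoints in different components.
P—Q (6): add — endpoints in different components.
R—U (7): add — endpoints in different components.
V—X (10): add — endpoints in different components.
S—X (12): add — endpoints in different components.
U—X (13): add — endpoints in different components.
MST edge set: {T—X, P—S, P—Q, R—U, V—X, S—X, U—X}.
Of the listed edges, {P—Q, V—X, T—X, P—S} are in the MST → 4.

4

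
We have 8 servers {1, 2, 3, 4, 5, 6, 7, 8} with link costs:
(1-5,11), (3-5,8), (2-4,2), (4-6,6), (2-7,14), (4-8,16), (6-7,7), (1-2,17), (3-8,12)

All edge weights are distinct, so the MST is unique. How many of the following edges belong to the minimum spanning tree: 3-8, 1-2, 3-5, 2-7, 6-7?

3

Kruskal: consider edges lightest-first.
2-4 (2): add — endpoints in different components.
4-6 (6): add — endpoints in different components.
6-7 (7): add — endpoints in different components.
3-5 (8): add — endpoints in different components.
1-5 (11): add — endpoints in different components.
3-8 (12): add — endpoints in different components.
2-7 (14): skip — 2 and 7 already connected.
4-8 (16): add — endpoints in different components.
MST edge set: {2-4, 4-6, 6-7, 3-5, 1-5, 3-8, 4-8}.
Of the listed edges, {3-8, 3-5, 6-7} are in the MST → 3.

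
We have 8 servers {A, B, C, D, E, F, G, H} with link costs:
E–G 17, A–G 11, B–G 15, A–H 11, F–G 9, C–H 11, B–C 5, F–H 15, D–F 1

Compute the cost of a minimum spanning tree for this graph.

Sort edges by weight, then run Kruskal:
D–F (1): add — endpoints in different components.
B–C (5): add — endpoints in different components.
F–G (9): add — endpoints in different components.
A–G (11): add — endpoints in different components.
A–H (11): add — endpoints in different components.
C–H (11): add — endpoints in different components.
B–G (15): skip — B and G already connected.
F–H (15): skip — F and H already connected.
E–G (17): add — endpoints in different components.
MST edges: D–F, B–C, F–G, A–G, A–H, C–H, E–G; total weight 1+5+9+11+11+11+17 = 65.

65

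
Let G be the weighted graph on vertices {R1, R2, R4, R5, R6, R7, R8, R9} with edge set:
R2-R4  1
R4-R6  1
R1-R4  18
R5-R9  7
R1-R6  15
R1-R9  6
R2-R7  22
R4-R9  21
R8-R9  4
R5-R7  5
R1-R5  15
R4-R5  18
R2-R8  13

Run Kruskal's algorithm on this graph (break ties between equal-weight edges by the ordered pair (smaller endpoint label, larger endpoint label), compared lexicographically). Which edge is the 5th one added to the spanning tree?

R1-R9

Kruskal: consider edges lightest-first.
R2-R4 (1): add — endpoints in different components.
R4-R6 (1): add — endpoints in different components.
R8-R9 (4): add — endpoints in different components.
R5-R7 (5): add — endpoints in different components.
R1-R9 (6): add — endpoints in different components.
R5-R9 (7): add — endpoints in different components.
R2-R8 (13): add — endpoints in different components.
The 5th edge added is R1-R9.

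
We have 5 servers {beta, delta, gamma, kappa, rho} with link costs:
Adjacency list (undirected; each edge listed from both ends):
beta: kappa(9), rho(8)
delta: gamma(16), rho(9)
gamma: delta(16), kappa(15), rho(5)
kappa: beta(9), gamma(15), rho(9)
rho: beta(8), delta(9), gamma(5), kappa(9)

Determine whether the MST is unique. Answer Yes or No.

No

Kruskal's algorithm — process edges by increasing weight (ties by edge label):
gamma–rho (5): add — endpoints in different components.
beta–rho (8): add — endpoints in different components.
beta–kappa (9): add — endpoints in different components.
delta–rho (9): add — endpoints in different components.
Non-tree edge kappa–rho has weight 9, equal to the heaviest edge on its tree cycle — swapping gives another MST of the same weight. Not unique.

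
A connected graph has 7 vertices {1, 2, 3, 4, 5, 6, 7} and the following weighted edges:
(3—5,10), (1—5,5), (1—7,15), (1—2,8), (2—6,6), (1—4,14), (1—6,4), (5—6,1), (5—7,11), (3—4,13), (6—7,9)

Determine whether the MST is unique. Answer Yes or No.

Yes

Kruskal's algorithm — process edges by increasing weight (ties by edge label):
5—6 (1): add — endpoints in different components.
1—6 (4): add — endpoints in different components.
1—5 (5): skip — 1 and 5 already connected.
2—6 (6): add — endpoints in different components.
1—2 (8): skip — 1 and 2 already connected.
6—7 (9): add — endpoints in different components.
3—5 (10): add — endpoints in different components.
5—7 (11): skip — 5 and 7 already connected.
3—4 (13): add — endpoints in different components.
Every non-tree edge has weight strictly greater than the heaviest edge on the tree path between its endpoints, so the MST is unique.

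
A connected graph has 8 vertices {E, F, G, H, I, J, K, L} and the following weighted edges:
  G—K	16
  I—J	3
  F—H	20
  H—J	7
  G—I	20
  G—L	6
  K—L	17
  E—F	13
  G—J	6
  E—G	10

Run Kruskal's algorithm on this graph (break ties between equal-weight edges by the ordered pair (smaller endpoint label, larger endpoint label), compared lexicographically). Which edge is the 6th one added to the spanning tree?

Sort edges by weight, then run Kruskal:
I—J (3): add — endpoints in different components.
G—J (6): add — endpoints in different components.
G—L (6): add — endpoints in different components.
H—J (7): add — endpoints in different components.
E—G (10): add — endpoints in different components.
E—F (13): add — endpoints in different components.
G—K (16): add — endpoints in different components.
The 6th edge added is E—F.

E-F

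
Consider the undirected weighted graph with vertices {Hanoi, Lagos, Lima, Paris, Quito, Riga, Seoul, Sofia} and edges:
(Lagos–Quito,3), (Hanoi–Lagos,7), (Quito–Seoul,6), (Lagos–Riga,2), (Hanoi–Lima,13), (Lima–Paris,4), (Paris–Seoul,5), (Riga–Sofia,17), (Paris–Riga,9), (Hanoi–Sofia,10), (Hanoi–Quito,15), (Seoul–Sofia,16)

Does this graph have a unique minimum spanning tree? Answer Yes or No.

Kruskal's algorithm — process edges by increasing weight (ties by edge label):
Lagos–Riga (2): add — endpoints in different components.
Lagos–Quito (3): add — endpoints in different components.
Lima–Paris (4): add — endpoints in different components.
Paris–Seoul (5): add — endpoints in different components.
Quito–Seoul (6): add — endpoints in different components.
Hanoi–Lagos (7): add — endpoints in different components.
Paris–Riga (9): skip — Paris and Riga already connected.
Hanoi–Sofia (10): add — endpoints in different components.
Every non-tree edge has weight strictly greater than the heaviest edge on the tree path between its endpoints, so the MST is unique.

Yes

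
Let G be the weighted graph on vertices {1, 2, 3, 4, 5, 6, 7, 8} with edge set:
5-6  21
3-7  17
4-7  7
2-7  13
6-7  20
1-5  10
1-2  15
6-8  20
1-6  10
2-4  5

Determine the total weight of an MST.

Grow the tree from 1 using Prim:
Step 1: frontier [1-5 10, 1-6 10, 1-2 15] → take 1-5 (10); add 5.
Step 2: frontier [1-6 10, 1-2 15, 5-6 21] → take 1-6 (10); add 6.
Step 3: frontier [1-2 15, 6-7 20, 6-8 20] → take 1-2 (15); add 2.
Step 4: frontier [2-4 5, 2-7 13, 6-7 20, 6-8 20] → take 2-4 (5); add 4.
Step 5: frontier [2-7 13, 4-7 7, 6-7 20, 6-8 20] → take 4-7 (7); add 7.
Step 6: frontier [6-8 20, 3-7 17] → take 3-7 (17); add 3.
Step 7: frontier [6-8 20] → take 6-8 (20); add 8.
MST edges: 1-5, 1-6, 1-2, 2-4, 4-7, 3-7, 6-8; total weight 10+10+15+5+7+17+20 = 84.

84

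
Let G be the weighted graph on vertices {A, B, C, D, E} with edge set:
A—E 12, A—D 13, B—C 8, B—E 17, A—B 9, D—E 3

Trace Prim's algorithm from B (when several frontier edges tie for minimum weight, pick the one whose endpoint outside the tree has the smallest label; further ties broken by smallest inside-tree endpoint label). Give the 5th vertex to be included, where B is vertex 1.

D

Prim's algorithm from B:
Step 1: frontier [B—C 8, A—B 9, B—E 17] → take B—C (8); add C.
Step 2: frontier [A—B 9, B—E 17] → take A—B (9); add A.
Step 3: frontier [A—E 12, A—D 13, B—E 17] → take A—E (12); add E.
Step 4: frontier [A—D 13, D—E 3] → take D—E (3); add D.
Vertex order: B, C, A, E, D. The 5th vertex is D.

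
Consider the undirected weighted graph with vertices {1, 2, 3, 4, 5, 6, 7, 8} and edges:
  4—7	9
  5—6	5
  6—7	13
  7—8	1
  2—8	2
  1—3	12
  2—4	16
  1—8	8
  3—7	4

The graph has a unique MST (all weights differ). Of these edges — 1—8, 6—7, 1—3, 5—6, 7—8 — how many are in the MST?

Kruskal: consider edges lightest-first.
7—8 (1): add — endpoints in different components.
2—8 (2): add — endpoints in different components.
3—7 (4): add — endpoints in different components.
5—6 (5): add — endpoints in different components.
1—8 (8): add — endpoints in different components.
4—7 (9): add — endpoints in different components.
1—3 (12): skip — 1 and 3 already connected.
6—7 (13): add — endpoints in different components.
MST edge set: {7—8, 2—8, 3—7, 5—6, 1—8, 4—7, 6—7}.
Of the listed edges, {1—8, 6—7, 5—6, 7—8} are in the MST → 4.

4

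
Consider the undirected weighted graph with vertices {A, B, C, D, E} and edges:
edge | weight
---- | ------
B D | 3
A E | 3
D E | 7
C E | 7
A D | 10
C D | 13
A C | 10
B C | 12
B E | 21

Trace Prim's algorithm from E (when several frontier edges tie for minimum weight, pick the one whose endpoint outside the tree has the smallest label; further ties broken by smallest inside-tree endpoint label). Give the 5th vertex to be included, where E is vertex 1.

Prim, starting at E.
Step 1: cheapest edge leaving the tree is A E (3); add A.
Step 2: cheapest edge leaving the tree is C E (7); add C.
Step 3: cheapest edge leaving the tree is D E (7); add D.
Step 4: cheapest edge leaving the tree is B D (3); add B.
Vertex order: E, A, C, D, B. The 5th vertex is B.

B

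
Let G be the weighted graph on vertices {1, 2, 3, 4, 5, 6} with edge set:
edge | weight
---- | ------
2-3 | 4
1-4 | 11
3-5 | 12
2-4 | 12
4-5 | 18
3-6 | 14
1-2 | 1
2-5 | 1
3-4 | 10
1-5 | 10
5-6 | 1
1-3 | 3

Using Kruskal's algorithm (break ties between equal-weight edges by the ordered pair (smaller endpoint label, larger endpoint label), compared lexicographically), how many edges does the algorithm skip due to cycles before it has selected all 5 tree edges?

Kruskal: consider edges lightest-first.
1-2 (1): add. Components now {1,2} {3} {4} {5} {6}
2-5 (1): add. Components now {1,2,5} {3} {4} {6}
5-6 (1): add. Components now {1,2,5,6} {3} {4}
1-3 (3): add. Components now {1,2,3,5,6} {4}
2-3 (4): skip — 2 and 3 already connected.
1-5 (10): skip — 1 and 5 already connected.
3-4 (10): add. Components now {1,2,3,4,5,6}
Edges rejected before the tree was complete: 2.

2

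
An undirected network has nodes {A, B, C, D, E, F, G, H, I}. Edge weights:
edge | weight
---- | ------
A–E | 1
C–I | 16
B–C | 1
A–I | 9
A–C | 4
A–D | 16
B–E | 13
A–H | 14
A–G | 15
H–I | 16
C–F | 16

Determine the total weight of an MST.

76

Prim's algorithm from I:
Step 1: frontier [A–I 9, C–I 16, H–I 16] → take A–I (9); add A.
Step 2: frontier [A–E 1, A–C 4, A–H 14, A–G 15, A–D 16, C–I 16, H–I 16] → take A–E (1); add E.
Step 3: frontier [A–C 4, A–H 14, A–G 15, A–D 16, B–E 13, C–I 16, H–I 16] → take A–C (4); add C.
Step 4: frontier [A–H 14, A–G 15, A–D 16, B–C 1, C–F 16, B–E 13, H–I 16] → take B–C (1); add B.
Step 5: frontier [A–H 14, A–G 15, A–D 16, C–F 16, H–I 16] → take A–H (14); add H.
Step 6: frontier [A–G 15, A–D 16, C–F 16] → take A–G (15); add G.
Step 7: frontier [A–D 16, C–F 16] → take A–D (16); add D.
Step 8: frontier [C–F 16] → take C–F (16); add F.
MST edges: A–I, A–E, A–C, B–C, A–H, A–G, A–D, C–F; total weight 9+1+4+1+14+15+16+16 = 76.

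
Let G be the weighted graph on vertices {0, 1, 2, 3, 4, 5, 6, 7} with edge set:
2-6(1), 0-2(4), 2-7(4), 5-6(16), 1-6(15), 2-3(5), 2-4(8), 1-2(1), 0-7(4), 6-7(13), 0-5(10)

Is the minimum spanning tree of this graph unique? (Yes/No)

No

Kruskal: consider edges lightest-first.
1-2 (1): add — endpoints in different components.
2-6 (1): add — endpoints in different components.
0-2 (4): add — endpoints in different components.
0-7 (4): add — endpoints in different components.
2-7 (4): skip — 2 and 7 already connected.
2-3 (5): add — endpoints in different components.
2-4 (8): add — endpoints in different components.
0-5 (10): add — endpoints in different components.
Non-tree edge 2-7 has weight 4, equal to the heaviest edge on its tree cycle — swapping gives another MST of the same weight. Not unique.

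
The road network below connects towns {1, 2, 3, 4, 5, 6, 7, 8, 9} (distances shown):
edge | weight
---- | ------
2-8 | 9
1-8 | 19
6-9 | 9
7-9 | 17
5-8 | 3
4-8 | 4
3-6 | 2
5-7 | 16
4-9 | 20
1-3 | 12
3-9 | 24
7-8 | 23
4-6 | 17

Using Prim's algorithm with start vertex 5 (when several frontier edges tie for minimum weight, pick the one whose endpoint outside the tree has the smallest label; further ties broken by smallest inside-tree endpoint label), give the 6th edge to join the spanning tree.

3-6

Prim, starting at 5.
Step 1: frontier [5-8 3, 5-7 16] → take 5-8 (3); add 8.
Step 2: frontier [5-7 16, 4-8 4, 2-8 9, 1-8 19, 7-8 23] → take 4-8 (4); add 4.
Step 3: frontier [4-6 17, 4-9 20, 5-7 16, 2-8 9, 1-8 19, 7-8 23] → take 2-8 (9); add 2.
Step 4: frontier [4-6 17, 4-9 20, 5-7 16, 1-8 19, 7-8 23] → take 5-7 (16); add 7.
Step 5: frontier [4-6 17, 4-9 20, 7-9 17, 1-8 19] → take 4-6 (17); add 6.
Step 6: frontier [4-9 20, 3-6 2, 6-9 9, 7-9 17, 1-8 19] → take 3-6 (2); add 3.
Step 7: frontier [1-3 12, 3-9 24, 4-9 20, 6-9 9, 7-9 17, 1-8 19] → take 6-9 (9); add 9.
Step 8: frontier [1-3 12, 1-8 19] → take 1-3 (12); add 1.
The 6th edge added is 3-6.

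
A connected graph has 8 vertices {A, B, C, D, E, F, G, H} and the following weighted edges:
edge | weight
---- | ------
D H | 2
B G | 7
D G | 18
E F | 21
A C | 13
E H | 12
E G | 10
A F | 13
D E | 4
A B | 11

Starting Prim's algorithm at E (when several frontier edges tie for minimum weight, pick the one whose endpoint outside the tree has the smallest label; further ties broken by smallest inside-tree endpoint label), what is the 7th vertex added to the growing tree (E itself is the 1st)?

C

Prim's algorithm from E:
Step 1: cheapest edge leaving the tree is D E (4); add D.
Step 2: cheapest edge leaving the tree is D H (2); add H.
Step 3: cheapest edge leaving the tree is E G (10); add G.
Step 4: cheapest edge leaving the tree is B G (7); add B.
Step 5: cheapest edge leaving the tree is A B (11); add A.
Step 6: cheapest edge leaving the tree is A C (13); add C.
Step 7: cheapest edge leaving the tree is A F (13); add F.
Vertex order: E, D, H, G, B, A, C, F. The 7th vertex is C.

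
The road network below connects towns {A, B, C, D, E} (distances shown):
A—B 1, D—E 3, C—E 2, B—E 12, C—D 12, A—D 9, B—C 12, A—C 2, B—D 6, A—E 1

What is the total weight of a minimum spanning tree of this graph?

7

Sort edges by weight, then run Kruskal:
A—B (1): add. Components now {A,B} {C} {D} {E}
A—E (1): add. Components now {A,B,E} {C} {D}
A—C (2): add. Components now {A,B,C,E} {D}
C—E (2): skip — C and E already connected.
D—E (3): add. Components now {A,B,C,D,E}
MST edges: A—B, A—E, A—C, D—E; total weight 1+1+2+3 = 7.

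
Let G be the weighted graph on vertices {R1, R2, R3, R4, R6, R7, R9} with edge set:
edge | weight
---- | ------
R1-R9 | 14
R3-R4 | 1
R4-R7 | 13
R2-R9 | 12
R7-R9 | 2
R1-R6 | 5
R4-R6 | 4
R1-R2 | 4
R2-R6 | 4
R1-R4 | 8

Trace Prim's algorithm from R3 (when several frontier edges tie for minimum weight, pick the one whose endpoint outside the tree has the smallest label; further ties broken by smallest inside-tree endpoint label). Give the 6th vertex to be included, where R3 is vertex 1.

R9

Prim's algorithm from R3:
Step 1: frontier [R3-R4 1] → take R3-R4 (1); add R4.
Step 2: frontier [R4-R6 4, R1-R4 8, R4-R7 13] → take R4-R6 (4); add R6.
Step 3: frontier [R1-R4 8, R4-R7 13, R2-R6 4, R1-R6 5] → take R2-R6 (4); add R2.
Step 4: frontier [R1-R2 4, R2-R9 12, R1-R4 8, R4-R7 13, R1-R6 5] → take R1-R2 (4); add R1.
Step 5: frontier [R1-R9 14, R2-R9 12, R4-R7 13] → take R2-R9 (12); add R9.
Step 6: frontier [R4-R7 13, R7-R9 2] → take R7-R9 (2); add R7.
Vertex order: R3, R4, R6, R2, R1, R9, R7. The 6th vertex is R9.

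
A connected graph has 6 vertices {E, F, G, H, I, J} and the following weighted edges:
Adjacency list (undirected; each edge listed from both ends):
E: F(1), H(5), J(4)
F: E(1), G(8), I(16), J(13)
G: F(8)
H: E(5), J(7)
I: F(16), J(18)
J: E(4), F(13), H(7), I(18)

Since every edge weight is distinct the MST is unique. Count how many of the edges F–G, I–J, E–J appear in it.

Sort edges by weight, then run Kruskal:
E–F (1): add — endpoints in different components.
E–J (4): add — endpoints in different components.
E–H (5): add — endpoints in different components.
H–J (7): skip — H and J already connected.
F–G (8): add — endpoints in different components.
F–J (13): skip — F and J already connected.
F–I (16): add — endpoints in different components.
MST edge set: {E–F, E–J, E–H, F–G, F–I}.
Of the listed edges, {F–G, E–J} are in the MST → 2.

2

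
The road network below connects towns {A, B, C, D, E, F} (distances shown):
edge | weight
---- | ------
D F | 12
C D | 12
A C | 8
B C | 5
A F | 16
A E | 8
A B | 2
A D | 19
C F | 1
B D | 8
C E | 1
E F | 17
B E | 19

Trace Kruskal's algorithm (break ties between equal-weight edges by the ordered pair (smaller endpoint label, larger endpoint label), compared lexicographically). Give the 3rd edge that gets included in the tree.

A-B

Kruskal: consider edges lightest-first.
C E (1): add — endpoints in different components.
C F (1): add — endpoints in different components.
A B (2): add — endpoints in different components.
B C (5): add — endpoints in different components.
A C (8): skip — A and C already connected.
A E (8): skip — A and E already connected.
B D (8): add — endpoints in different components.
The 3rd edge added is A B.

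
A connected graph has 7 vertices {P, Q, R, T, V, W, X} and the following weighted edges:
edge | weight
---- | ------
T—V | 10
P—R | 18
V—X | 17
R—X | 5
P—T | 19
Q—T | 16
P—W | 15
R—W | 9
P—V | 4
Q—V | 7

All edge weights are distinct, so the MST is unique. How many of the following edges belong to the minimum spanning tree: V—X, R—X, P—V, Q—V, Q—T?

Kruskal: consider edges lightest-first.
P—V (4): add — endpoints in different components.
R—X (5): add — endpoints in different components.
Q—V (7): add — endpoints in different components.
R—W (9): add — endpoints in different components.
T—V (10): add — endpoints in different components.
P—W (15): add — endpoints in different components.
MST edge set: {P—V, R—X, Q—V, R—W, T—V, P—W}.
Of the listed edges, {R—X, P—V, Q—V} are in the MST → 3.

3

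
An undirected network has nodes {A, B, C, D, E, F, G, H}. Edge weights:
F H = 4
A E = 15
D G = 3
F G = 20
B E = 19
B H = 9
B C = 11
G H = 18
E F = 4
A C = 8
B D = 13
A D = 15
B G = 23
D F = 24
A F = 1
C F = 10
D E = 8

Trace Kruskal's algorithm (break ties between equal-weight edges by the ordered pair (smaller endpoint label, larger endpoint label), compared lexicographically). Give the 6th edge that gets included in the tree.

Kruskal: consider edges lightest-first.
A F (1): add — endpoints in different components.
D G (3): add — endpoints in different components.
E F (4): add — endpoints in different components.
F H (4): add — endpoints in different components.
A C (8): add — endpoints in different components.
D E (8): add — endpoints in different components.
B H (9): add — endpoints in different components.
The 6th edge added is D E.

D-E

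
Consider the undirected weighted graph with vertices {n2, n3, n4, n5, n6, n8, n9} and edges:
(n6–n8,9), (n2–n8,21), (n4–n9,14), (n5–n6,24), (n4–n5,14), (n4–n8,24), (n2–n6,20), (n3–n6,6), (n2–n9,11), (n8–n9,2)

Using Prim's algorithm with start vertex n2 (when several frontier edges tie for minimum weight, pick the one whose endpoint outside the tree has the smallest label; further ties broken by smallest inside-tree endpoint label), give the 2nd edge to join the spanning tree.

Prim, starting at n2.
Step 1: frontier [n2–n9 11, n2–n6 20, n2–n8 21] → take n2–n9 (11); add n9.
Step 2: frontier [n2–n6 20, n2–n8 21, n8–n9 2, n4–n9 14] → take n8–n9 (2); add n8.
Step 3: frontier [n2–n6 20, n6–n8 9, n4–n8 24, n4–n9 14] → take n6–n8 (9); add n6.
Step 4: frontier [n3–n6 6, n5–n6 24, n4–n8 24, n4–n9 14] → take n3–n6 (6); add n3.
Step 5: frontier [n5–n6 24, n4–n8 24, n4–n9 14] → take n4–n9 (14); add n4.
Step 6: frontier [n4–n5 14, n5–n6 24] → take n4–n5 (14); add n5.
The 2nd edge added is n8–n9.

n8-n9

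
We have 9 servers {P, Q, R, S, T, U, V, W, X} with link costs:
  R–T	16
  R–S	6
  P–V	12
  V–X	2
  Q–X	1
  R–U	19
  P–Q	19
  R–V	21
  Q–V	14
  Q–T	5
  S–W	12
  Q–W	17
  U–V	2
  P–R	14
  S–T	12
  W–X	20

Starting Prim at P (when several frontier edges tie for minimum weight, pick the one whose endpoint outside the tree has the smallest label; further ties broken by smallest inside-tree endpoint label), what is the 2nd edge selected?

U-V

Prim's algorithm from P:
Step 1: cheapest edge leaving the tree is P–V (12); add V.
Step 2: cheapest edge leaving the tree is U–V (2); add U.
Step 3: cheapest edge leaving the tree is V–X (2); add X.
Step 4: cheapest edge leaving the tree is Q–X (1); add Q.
Step 5: cheapest edge leaving the tree is Q–T (5); add T.
Step 6: cheapest edge leaving the tree is S–T (12); add S.
Step 7: cheapest edge leaving the tree is R–S (6); add R.
Step 8: cheapest edge leaving the tree is S–W (12); add W.
The 2nd edge added is U–V.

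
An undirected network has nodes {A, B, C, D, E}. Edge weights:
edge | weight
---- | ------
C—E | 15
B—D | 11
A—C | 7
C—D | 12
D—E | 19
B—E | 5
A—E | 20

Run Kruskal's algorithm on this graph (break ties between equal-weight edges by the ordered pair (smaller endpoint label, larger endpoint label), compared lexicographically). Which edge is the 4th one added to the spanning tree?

C-D

Sort edges by weight, then run Kruskal:
B—E (5): add — endpoints in different components.
A—C (7): add — endpoints in different components.
B—D (11): add — endpoints in different components.
C—D (12): add — endpoints in different components.
The 4th edge added is C—D.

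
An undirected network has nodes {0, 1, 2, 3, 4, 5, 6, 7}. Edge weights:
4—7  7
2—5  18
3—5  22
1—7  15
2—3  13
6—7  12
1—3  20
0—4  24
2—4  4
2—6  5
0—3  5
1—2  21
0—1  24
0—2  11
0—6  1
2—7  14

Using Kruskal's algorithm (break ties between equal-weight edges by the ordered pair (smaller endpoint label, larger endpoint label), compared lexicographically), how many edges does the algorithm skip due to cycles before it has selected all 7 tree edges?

4

Sort edges by weight, then run Kruskal:
0—6 (1): add — endpoints in different components.
2—4 (4): add — endpoints in different components.
0—3 (5): add — endpoints in different components.
2—6 (5): add — endpoints in different components.
4—7 (7): add — endpoints in different components.
0—2 (11): skip — 0 and 2 already connected.
6—7 (12): skip — 6 and 7 already connected.
2—3 (13): skip — 2 and 3 already connected.
2—7 (14): skip — 2 and 7 already connected.
1—7 (15): add — endpoints in different components.
2—5 (18): add — endpoints in different components.
Edges rejected before the tree was complete: 4.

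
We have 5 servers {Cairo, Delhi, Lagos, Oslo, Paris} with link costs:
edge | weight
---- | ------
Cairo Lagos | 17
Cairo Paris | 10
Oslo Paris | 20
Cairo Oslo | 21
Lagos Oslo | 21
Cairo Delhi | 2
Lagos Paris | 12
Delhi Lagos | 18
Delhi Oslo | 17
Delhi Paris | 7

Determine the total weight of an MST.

38

Sort edges by weight, then run Kruskal:
Cairo Delhi (2): add — endpoints in different components.
Delhi Paris (7): add — endpoints in different components.
Cairo Paris (10): skip — Paris and Cairo already connected.
Lagos Paris (12): add — endpoints in different components.
Cairo Lagos (17): skip — Lagos and Cairo already connected.
Delhi Oslo (17): add — endpoints in different components.
MST edges: Cairo Delhi, Delhi Paris, Lagos Paris, Delhi Oslo; total weight 2+7+12+17 = 38.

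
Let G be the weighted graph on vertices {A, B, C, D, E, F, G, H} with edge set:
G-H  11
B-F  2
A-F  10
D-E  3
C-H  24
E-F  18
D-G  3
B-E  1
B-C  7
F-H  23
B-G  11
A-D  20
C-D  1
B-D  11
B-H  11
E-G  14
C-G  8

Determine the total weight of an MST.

31

Kruskal: consider edges lightest-first.
B-E (1): add — endpoints in different components.
C-D (1): add — endpoints in different components.
B-F (2): add — endpoints in different components.
D-E (3): add — endpoints in different components.
D-G (3): add — endpoints in different components.
B-C (7): skip — B and C already connected.
C-G (8): skip — C and G already connected.
A-F (10): add — endpoints in different components.
B-D (11): skip — B and D already connected.
B-G (11): skip — B and G already connected.
B-H (11): add — endpoints in different components.
MST edges: B-E, C-D, B-F, D-E, D-G, A-F, B-H; total weight 1+1+2+3+3+10+11 = 31.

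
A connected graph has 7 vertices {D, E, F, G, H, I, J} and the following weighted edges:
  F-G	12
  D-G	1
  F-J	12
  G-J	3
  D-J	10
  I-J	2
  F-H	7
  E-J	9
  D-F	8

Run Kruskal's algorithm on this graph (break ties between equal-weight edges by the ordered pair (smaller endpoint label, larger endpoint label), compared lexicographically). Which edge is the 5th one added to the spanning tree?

D-F

Kruskal: consider edges lightest-first.
D-G (1): add. Components now {D,G} {E} {F} {H} {I} {J}
I-J (2): add. Components now {D,G} {E} {F} {H} {I,J}
G-J (3): add. Components now {D,G,I,J} {E} {F} {H}
F-H (7): add. Components now {D,G,I,J} {E} {F,H}
D-F (8): add. Components now {D,F,G,H,I,J} {E}
E-J (9): add. Components now {D,E,F,G,H,I,J}
The 5th edge added is D-F.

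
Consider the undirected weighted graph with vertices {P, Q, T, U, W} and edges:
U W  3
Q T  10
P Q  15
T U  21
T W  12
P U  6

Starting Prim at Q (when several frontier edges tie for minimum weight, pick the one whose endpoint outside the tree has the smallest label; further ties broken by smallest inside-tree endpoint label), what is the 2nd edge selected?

Grow the tree from Q using Prim:
Step 1: frontier [Q T 10, P Q 15] → take Q T (10); add T.
Step 2: frontier [P Q 15, T W 12, T U 21] → take T W (12); add W.
Step 3: frontier [P Q 15, T U 21, U W 3] → take U W (3); add U.
Step 4: frontier [P Q 15, P U 6] → take P U (6); add P.
The 2nd edge added is T W.

T-W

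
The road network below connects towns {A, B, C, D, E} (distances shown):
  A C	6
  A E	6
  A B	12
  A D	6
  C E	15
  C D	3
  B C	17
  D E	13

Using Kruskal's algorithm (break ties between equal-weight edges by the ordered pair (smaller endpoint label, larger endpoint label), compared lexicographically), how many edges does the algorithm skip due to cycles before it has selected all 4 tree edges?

1

Kruskal: consider edges lightest-first.
C D (3): add — endpoints in different components.
A C (6): add — endpoints in different components.
A D (6): skip — A and D already connected.
A E (6): add — endpoints in different components.
A B (12): add — endpoints in different components.
Edges rejected before the tree was complete: 1.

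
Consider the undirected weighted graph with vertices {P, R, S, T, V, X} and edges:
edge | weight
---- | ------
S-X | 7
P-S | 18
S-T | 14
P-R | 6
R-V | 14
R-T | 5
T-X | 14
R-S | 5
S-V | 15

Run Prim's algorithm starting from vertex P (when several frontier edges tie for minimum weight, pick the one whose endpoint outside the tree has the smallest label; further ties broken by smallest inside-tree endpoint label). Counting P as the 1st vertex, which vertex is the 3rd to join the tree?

S

Prim, starting at P.
Step 1: frontier [P-R 6, P-S 18] → take P-R (6); add R.
Step 2: frontier [P-S 18, R-S 5, R-T 5, R-V 14] → take R-S (5); add S.
Step 3: frontier [R-T 5, R-V 14, S-X 7, S-T 14, S-V 15] → take R-T (5); add T.
Step 4: frontier [R-V 14, S-X 7, S-V 15, T-X 14] → take S-X (7); add X.
Step 5: frontier [R-V 14, S-V 15] → take R-V (14); add V.
Vertex order: P, R, S, T, X, V. The 3rd vertex is S.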